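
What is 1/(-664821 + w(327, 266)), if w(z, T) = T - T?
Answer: -1/664821 ≈ -1.5042e-6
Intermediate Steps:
w(z, T) = 0
1/(-664821 + w(327, 266)) = 1/(-664821 + 0) = 1/(-664821) = -1/664821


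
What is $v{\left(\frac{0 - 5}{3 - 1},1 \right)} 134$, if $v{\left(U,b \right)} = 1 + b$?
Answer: $268$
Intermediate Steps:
$v{\left(\frac{0 - 5}{3 - 1},1 \right)} 134 = \left(1 + 1\right) 134 = 2 \cdot 134 = 268$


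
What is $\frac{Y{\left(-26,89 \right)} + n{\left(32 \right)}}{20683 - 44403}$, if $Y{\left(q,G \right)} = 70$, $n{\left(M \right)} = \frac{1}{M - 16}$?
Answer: $- \frac{1121}{379520} \approx -0.0029537$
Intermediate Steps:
$n{\left(M \right)} = \frac{1}{-16 + M}$
$\frac{Y{\left(-26,89 \right)} + n{\left(32 \right)}}{20683 - 44403} = \frac{70 + \frac{1}{-16 + 32}}{20683 - 44403} = \frac{70 + \frac{1}{16}}{-23720} = \left(70 + \frac{1}{16}\right) \left(- \frac{1}{23720}\right) = \frac{1121}{16} \left(- \frac{1}{23720}\right) = - \frac{1121}{379520}$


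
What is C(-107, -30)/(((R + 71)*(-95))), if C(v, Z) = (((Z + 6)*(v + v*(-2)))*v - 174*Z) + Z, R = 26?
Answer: -279966/9215 ≈ -30.382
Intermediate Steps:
C(v, Z) = -173*Z - v²*(6 + Z) (C(v, Z) = (((6 + Z)*(v - 2*v))*v - 174*Z) + Z = (((6 + Z)*(-v))*v - 174*Z) + Z = ((-v*(6 + Z))*v - 174*Z) + Z = (-v²*(6 + Z) - 174*Z) + Z = (-174*Z - v²*(6 + Z)) + Z = -173*Z - v²*(6 + Z))
C(-107, -30)/(((R + 71)*(-95))) = (-173*(-30) - 6*(-107)² - 1*(-30)*(-107)²)/(((26 + 71)*(-95))) = (5190 - 6*11449 - 1*(-30)*11449)/((97*(-95))) = (5190 - 68694 + 343470)/(-9215) = 279966*(-1/9215) = -279966/9215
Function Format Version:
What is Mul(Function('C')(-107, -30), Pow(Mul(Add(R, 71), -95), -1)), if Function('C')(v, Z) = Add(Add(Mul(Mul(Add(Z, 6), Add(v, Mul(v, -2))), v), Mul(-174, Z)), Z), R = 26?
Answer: Rational(-279966, 9215) ≈ -30.382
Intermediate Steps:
Function('C')(v, Z) = Add(Mul(-173, Z), Mul(-1, Pow(v, 2), Add(6, Z))) (Function('C')(v, Z) = Add(Add(Mul(Mul(Add(6, Z), Add(v, Mul(-2, v))), v), Mul(-174, Z)), Z) = Add(Add(Mul(Mul(Add(6, Z), Mul(-1, v)), v), Mul(-174, Z)), Z) = Add(Add(Mul(Mul(-1, v, Add(6, Z)), v), Mul(-174, Z)), Z) = Add(Add(Mul(-1, Pow(v, 2), Add(6, Z)), Mul(-174, Z)), Z) = Add(Add(Mul(-174, Z), Mul(-1, Pow(v, 2), Add(6, Z))), Z) = Add(Mul(-173, Z), Mul(-1, Pow(v, 2), Add(6, Z))))
Mul(Function('C')(-107, -30), Pow(Mul(Add(R, 71), -95), -1)) = Mul(Add(Mul(-173, -30), Mul(-6, Pow(-107, 2)), Mul(-1, -30, Pow(-107, 2))), Pow(Mul(Add(26, 71), -95), -1)) = Mul(Add(5190, Mul(-6, 11449), Mul(-1, -30, 11449)), Pow(Mul(97, -95), -1)) = Mul(Add(5190, -68694, 343470), Pow(-9215, -1)) = Mul(279966, Rational(-1, 9215)) = Rational(-279966, 9215)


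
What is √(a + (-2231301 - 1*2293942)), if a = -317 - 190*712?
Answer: 2*I*√1165210 ≈ 2158.9*I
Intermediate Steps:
a = -135597 (a = -317 - 135280 = -135597)
√(a + (-2231301 - 1*2293942)) = √(-135597 + (-2231301 - 1*2293942)) = √(-135597 + (-2231301 - 2293942)) = √(-135597 - 4525243) = √(-4660840) = 2*I*√1165210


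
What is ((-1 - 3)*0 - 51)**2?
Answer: 2601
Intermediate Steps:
((-1 - 3)*0 - 51)**2 = (-4*0 - 51)**2 = (0 - 51)**2 = (-51)**2 = 2601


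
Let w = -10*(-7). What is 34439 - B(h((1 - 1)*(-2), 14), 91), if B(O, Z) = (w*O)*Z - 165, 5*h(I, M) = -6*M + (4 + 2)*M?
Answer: 34604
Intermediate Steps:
h(I, M) = 0 (h(I, M) = (-6*M + (4 + 2)*M)/5 = (-6*M + 6*M)/5 = (⅕)*0 = 0)
w = 70
B(O, Z) = -165 + 70*O*Z (B(O, Z) = (70*O)*Z - 165 = 70*O*Z - 165 = -165 + 70*O*Z)
34439 - B(h((1 - 1)*(-2), 14), 91) = 34439 - (-165 + 70*0*91) = 34439 - (-165 + 0) = 34439 - 1*(-165) = 34439 + 165 = 34604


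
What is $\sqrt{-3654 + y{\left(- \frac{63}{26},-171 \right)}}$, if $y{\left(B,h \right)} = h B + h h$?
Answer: $\frac{3 \sqrt{1952990}}{26} \approx 161.25$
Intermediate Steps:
$y{\left(B,h \right)} = h^{2} + B h$ ($y{\left(B,h \right)} = B h + h^{2} = h^{2} + B h$)
$\sqrt{-3654 + y{\left(- \frac{63}{26},-171 \right)}} = \sqrt{-3654 - 171 \left(- \frac{63}{26} - 171\right)} = \sqrt{-3654 - - \frac{771039}{26}} = \sqrt{-3654 + \frac{771039}{26}} = \sqrt{\frac{676035}{26}} = \frac{3 \sqrt{1952990}}{26}$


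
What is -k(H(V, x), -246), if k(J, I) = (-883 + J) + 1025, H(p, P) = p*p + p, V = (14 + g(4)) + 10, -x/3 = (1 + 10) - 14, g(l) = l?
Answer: -954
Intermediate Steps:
x = 9 (x = -3*((1 + 10) - 14) = -3*(11 - 14) = -3*(-3) = 9)
V = 28 (V = (14 + 4) + 10 = 18 + 10 = 28)
H(p, P) = p + p² (H(p, P) = p² + p = p + p²)
k(J, I) = 142 + J
-k(H(V, x), -246) = -(142 + 28*(1 + 28)) = -(142 + 28*29) = -(142 + 812) = -1*954 = -954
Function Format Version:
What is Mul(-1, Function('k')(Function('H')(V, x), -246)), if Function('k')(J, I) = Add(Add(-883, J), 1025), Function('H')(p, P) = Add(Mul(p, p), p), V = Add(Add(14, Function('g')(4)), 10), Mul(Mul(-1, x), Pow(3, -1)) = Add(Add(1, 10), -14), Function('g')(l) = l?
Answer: -954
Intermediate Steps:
x = 9 (x = Mul(-3, Add(Add(1, 10), -14)) = Mul(-3, Add(11, -14)) = Mul(-3, -3) = 9)
V = 28 (V = Add(Add(14, 4), 10) = Add(18, 10) = 28)
Function('H')(p, P) = Add(p, Pow(p, 2)) (Function('H')(p, P) = Add(Pow(p, 2), p) = Add(p, Pow(p, 2)))
Function('k')(J, I) = Add(142, J)
Mul(-1, Function('k')(Function('H')(V, x), -246)) = Mul(-1, Add(142, Mul(28, Add(1, 28)))) = Mul(-1, Add(142, Mul(28, 29))) = Mul(-1, Add(142, 812)) = Mul(-1, 954) = -954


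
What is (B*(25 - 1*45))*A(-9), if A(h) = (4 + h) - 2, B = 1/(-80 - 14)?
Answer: -70/47 ≈ -1.4894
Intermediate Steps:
B = -1/94 (B = 1/(-94) = -1/94 ≈ -0.010638)
A(h) = 2 + h
(B*(25 - 1*45))*A(-9) = (-(25 - 1*45)/94)*(2 - 9) = -(25 - 45)/94*(-7) = -1/94*(-20)*(-7) = (10/47)*(-7) = -70/47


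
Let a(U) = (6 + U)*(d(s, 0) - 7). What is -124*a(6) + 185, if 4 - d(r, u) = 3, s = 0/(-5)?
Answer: 9113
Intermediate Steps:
s = 0 (s = 0*(-⅕) = 0)
d(r, u) = 1 (d(r, u) = 4 - 1*3 = 4 - 3 = 1)
a(U) = -36 - 6*U (a(U) = (6 + U)*(1 - 7) = (6 + U)*(-6) = -36 - 6*U)
-124*a(6) + 185 = -124*(-36 - 6*6) + 185 = -124*(-36 - 36) + 185 = -124*(-72) + 185 = 8928 + 185 = 9113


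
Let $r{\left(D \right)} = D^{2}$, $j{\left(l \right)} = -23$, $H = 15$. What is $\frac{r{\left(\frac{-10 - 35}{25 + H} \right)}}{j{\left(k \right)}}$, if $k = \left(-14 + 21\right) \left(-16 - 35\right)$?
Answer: $- \frac{81}{1472} \approx -0.055027$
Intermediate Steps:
$k = -357$ ($k = 7 \left(-51\right) = -357$)
$\frac{r{\left(\frac{-10 - 35}{25 + H} \right)}}{j{\left(k \right)}} = \frac{\left(\frac{-10 - 35}{25 + 15}\right)^{2}}{-23} = \left(- \frac{45}{40}\right)^{2} \left(- \frac{1}{23}\right) = \left(\left(-45\right) \frac{1}{40}\right)^{2} \left(- \frac{1}{23}\right) = \left(- \frac{9}{8}\right)^{2} \left(- \frac{1}{23}\right) = \frac{81}{64} \left(- \frac{1}{23}\right) = - \frac{81}{1472}$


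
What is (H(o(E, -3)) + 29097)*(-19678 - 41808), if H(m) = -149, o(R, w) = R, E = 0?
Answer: -1779896728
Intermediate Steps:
(H(o(E, -3)) + 29097)*(-19678 - 41808) = (-149 + 29097)*(-19678 - 41808) = 28948*(-61486) = -1779896728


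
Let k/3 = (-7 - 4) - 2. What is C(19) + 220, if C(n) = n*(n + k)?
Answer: -160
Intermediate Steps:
k = -39 (k = 3*((-7 - 4) - 2) = 3*(-11 - 2) = 3*(-13) = -39)
C(n) = n*(-39 + n) (C(n) = n*(n - 39) = n*(-39 + n))
C(19) + 220 = 19*(-39 + 19) + 220 = 19*(-20) + 220 = -380 + 220 = -160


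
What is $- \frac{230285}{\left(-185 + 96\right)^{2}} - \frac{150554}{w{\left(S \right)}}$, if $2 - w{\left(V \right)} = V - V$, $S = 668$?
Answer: $- \frac{596499402}{7921} \approx -75306.0$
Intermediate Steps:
$w{\left(V \right)} = 2$ ($w{\left(V \right)} = 2 - \left(V - V\right) = 2 - 0 = 2 + 0 = 2$)
$- \frac{230285}{\left(-185 + 96\right)^{2}} - \frac{150554}{w{\left(S \right)}} = - \frac{230285}{\left(-185 + 96\right)^{2}} - \frac{150554}{2} = - \frac{230285}{\left(-89\right)^{2}} - 75277 = - \frac{230285}{7921} - 75277 = - \frac{596499402}{7921}$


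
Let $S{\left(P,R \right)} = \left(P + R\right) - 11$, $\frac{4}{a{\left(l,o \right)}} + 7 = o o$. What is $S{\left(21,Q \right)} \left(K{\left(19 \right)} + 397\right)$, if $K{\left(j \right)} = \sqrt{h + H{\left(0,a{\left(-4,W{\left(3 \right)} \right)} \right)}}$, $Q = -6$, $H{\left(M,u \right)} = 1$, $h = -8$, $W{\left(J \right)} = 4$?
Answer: $1588 + 4 i \sqrt{7} \approx 1588.0 + 10.583 i$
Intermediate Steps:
$a{\left(l,o \right)} = \frac{4}{-7 + o^{2}}$ ($a{\left(l,o \right)} = \frac{4}{-7 + o o} = \frac{4}{-7 + o^{2}}$)
$S{\left(P,R \right)} = -11 + P + R$
$K{\left(j \right)} = i \sqrt{7}$ ($K{\left(j \right)} = \sqrt{-8 + 1} = \sqrt{-7} = i \sqrt{7}$)
$S{\left(21,Q \right)} \left(K{\left(19 \right)} + 397\right) = \left(-11 + 21 - 6\right) \left(i \sqrt{7} + 397\right) = 4 \left(397 + i \sqrt{7}\right) = 1588 + 4 i \sqrt{7}$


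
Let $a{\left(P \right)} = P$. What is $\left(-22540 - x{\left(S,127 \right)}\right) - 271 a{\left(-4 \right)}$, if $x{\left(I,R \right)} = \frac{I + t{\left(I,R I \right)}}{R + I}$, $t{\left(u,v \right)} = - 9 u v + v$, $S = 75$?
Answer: $\frac{2085663}{202} \approx 10325.0$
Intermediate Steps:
$t{\left(u,v \right)} = v - 9 u v$ ($t{\left(u,v \right)} = - 9 u v + v = v - 9 u v$)
$x{\left(I,R \right)} = \frac{I + I R \left(1 - 9 I\right)}{I + R}$ ($x{\left(I,R \right)} = \frac{I + R I \left(1 - 9 I\right)}{R + I} = \frac{I + I R \left(1 - 9 I\right)}{I + R}$)
$\left(-22540 - x{\left(S,127 \right)}\right) - 271 a{\left(-4 \right)} = \left(-22540 - \frac{75 \left(1 - 127 \left(-1 + 9 \cdot 75\right)\right)}{75 + 127}\right) - -1084 = \left(-22540 - \frac{75 \left(1 - 127 \left(-1 + 675\right)\right)}{202}\right) + 1084 = \left(-22540 - 75 \cdot \frac{1}{202} \left(1 - 127 \cdot 674\right)\right) + 1084 = \left(-22540 - 75 \cdot \frac{1}{202} \left(1 - 85598\right)\right) + 1084 = \left(-22540 - 75 \cdot \frac{1}{202} \left(-85597\right)\right) + 1084 = \left(-22540 - - \frac{6419775}{202}\right) + 1084 = \left(-22540 + \frac{6419775}{202}\right) + 1084 = \frac{1866695}{202} + 1084 = \frac{2085663}{202}$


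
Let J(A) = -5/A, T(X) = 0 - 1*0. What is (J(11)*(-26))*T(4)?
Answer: 0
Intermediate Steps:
T(X) = 0 (T(X) = 0 + 0 = 0)
(J(11)*(-26))*T(4) = (-5/11*(-26))*0 = (-5*1/11*(-26))*0 = -5/11*(-26)*0 = (130/11)*0 = 0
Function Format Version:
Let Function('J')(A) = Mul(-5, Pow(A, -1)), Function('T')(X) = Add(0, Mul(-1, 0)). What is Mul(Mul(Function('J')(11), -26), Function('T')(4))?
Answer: 0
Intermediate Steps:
Function('T')(X) = 0 (Function('T')(X) = Add(0, 0) = 0)
Mul(Mul(Function('J')(11), -26), Function('T')(4)) = Mul(Mul(Mul(-5, Pow(11, -1)), -26), 0) = Mul(Mul(Mul(-5, Rational(1, 11)), -26), 0) = Mul(Mul(Rational(-5, 11), -26), 0) = Mul(Rational(130, 11), 0) = 0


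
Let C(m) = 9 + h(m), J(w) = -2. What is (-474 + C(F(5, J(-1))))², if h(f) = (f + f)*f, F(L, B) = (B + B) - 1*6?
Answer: 70225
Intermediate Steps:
F(L, B) = -6 + 2*B (F(L, B) = 2*B - 6 = -6 + 2*B)
h(f) = 2*f² (h(f) = (2*f)*f = 2*f²)
C(m) = 9 + 2*m²
(-474 + C(F(5, J(-1))))² = (-474 + (9 + 2*(-6 + 2*(-2))²))² = (-474 + (9 + 2*(-6 - 4)²))² = (-474 + (9 + 2*(-10)²))² = (-474 + (9 + 2*100))² = (-474 + (9 + 200))² = (-474 + 209)² = (-265)² = 70225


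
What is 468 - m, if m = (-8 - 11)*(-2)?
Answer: 430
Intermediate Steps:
m = 38 (m = -19*(-2) = 38)
468 - m = 468 - 1*38 = 468 - 38 = 430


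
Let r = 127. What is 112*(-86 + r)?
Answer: 4592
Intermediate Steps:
112*(-86 + r) = 112*(-86 + 127) = 112*41 = 4592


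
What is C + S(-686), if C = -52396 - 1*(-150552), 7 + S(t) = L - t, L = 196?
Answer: 99031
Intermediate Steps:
S(t) = 189 - t (S(t) = -7 + (196 - t) = 189 - t)
C = 98156 (C = -52396 + 150552 = 98156)
C + S(-686) = 98156 + (189 - 1*(-686)) = 98156 + (189 + 686) = 98156 + 875 = 99031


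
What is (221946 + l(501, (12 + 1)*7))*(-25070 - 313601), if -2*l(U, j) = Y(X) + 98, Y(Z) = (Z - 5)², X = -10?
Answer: -150223956799/2 ≈ -7.5112e+10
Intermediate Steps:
Y(Z) = (-5 + Z)²
l(U, j) = -323/2 (l(U, j) = -((-5 - 10)² + 98)/2 = -((-15)² + 98)/2 = -(225 + 98)/2 = -½*323 = -323/2)
(221946 + l(501, (12 + 1)*7))*(-25070 - 313601) = (221946 - 323/2)*(-25070 - 313601) = (443569/2)*(-338671) = -150223956799/2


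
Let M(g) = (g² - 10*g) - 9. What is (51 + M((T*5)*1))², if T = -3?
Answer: 173889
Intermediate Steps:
M(g) = -9 + g² - 10*g
(51 + M((T*5)*1))² = (51 + (-9 + (-3*5*1)² - 10*(-3*5)))² = (51 + (-9 + (-15*1)² - (-150)))² = (51 + (-9 + (-15)² - 10*(-15)))² = (51 + (-9 + 225 + 150))² = (51 + 366)² = 417² = 173889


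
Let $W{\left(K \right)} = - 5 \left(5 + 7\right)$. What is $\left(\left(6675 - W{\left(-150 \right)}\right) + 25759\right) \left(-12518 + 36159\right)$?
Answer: $768190654$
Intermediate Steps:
$W{\left(K \right)} = -60$ ($W{\left(K \right)} = \left(-5\right) 12 = -60$)
$\left(\left(6675 - W{\left(-150 \right)}\right) + 25759\right) \left(-12518 + 36159\right) = \left(\left(6675 - -60\right) + 25759\right) \left(-12518 + 36159\right) = \left(\left(6675 + 60\right) + 25759\right) 23641 = \left(6735 + 25759\right) 23641 = 32494 \cdot 23641 = 768190654$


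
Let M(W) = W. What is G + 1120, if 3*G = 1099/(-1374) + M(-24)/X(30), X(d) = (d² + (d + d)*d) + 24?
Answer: 1047725059/935694 ≈ 1119.7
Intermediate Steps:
X(d) = 24 + 3*d² (X(d) = (d² + (2*d)*d) + 24 = (d² + 2*d²) + 24 = 3*d² + 24 = 24 + 3*d²)
G = -252221/935694 (G = (1099/(-1374) - 24/(24 + 3*30²))/3 = (1099*(-1/1374) - 24/(24 + 3*900))/3 = (-1099/1374 - 24/(24 + 2700))/3 = (-1099/1374 - 24/2724)/3 = (-1099/1374 - 24*1/2724)/3 = (-1099/1374 - 2/227)/3 = (⅓)*(-252221/311898) = -252221/935694 ≈ -0.26956)
G + 1120 = -252221/935694 + 1120 = 1047725059/935694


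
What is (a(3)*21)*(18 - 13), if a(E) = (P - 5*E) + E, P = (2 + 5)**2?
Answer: 3885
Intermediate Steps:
P = 49 (P = 7**2 = 49)
a(E) = 49 - 4*E (a(E) = (49 - 5*E) + E = 49 - 4*E)
(a(3)*21)*(18 - 13) = ((49 - 4*3)*21)*(18 - 13) = ((49 - 12)*21)*5 = (37*21)*5 = 777*5 = 3885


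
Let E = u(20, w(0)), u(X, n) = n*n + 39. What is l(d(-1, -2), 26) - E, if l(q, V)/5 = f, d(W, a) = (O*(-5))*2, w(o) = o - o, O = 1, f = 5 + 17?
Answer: 71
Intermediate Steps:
f = 22
w(o) = 0
d(W, a) = -10 (d(W, a) = (1*(-5))*2 = -5*2 = -10)
u(X, n) = 39 + n² (u(X, n) = n² + 39 = 39 + n²)
l(q, V) = 110 (l(q, V) = 5*22 = 110)
E = 39 (E = 39 + 0² = 39 + 0 = 39)
l(d(-1, -2), 26) - E = 110 - 1*39 = 110 - 39 = 71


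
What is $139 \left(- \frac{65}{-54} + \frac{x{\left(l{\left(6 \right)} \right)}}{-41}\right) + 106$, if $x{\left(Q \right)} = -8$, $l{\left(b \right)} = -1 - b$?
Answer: $\frac{665167}{2214} \approx 300.44$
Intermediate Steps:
$139 \left(- \frac{65}{-54} + \frac{x{\left(l{\left(6 \right)} \right)}}{-41}\right) + 106 = 139 \left(- \frac{65}{-54} - \frac{8}{-41}\right) + 106 = 139 \left(\left(-65\right) \left(- \frac{1}{54}\right) - - \frac{8}{41}\right) + 106 = 139 \left(\frac{65}{54} + \frac{8}{41}\right) + 106 = 139 \cdot \frac{3097}{2214} + 106 = \frac{430483}{2214} + 106 = \frac{665167}{2214}$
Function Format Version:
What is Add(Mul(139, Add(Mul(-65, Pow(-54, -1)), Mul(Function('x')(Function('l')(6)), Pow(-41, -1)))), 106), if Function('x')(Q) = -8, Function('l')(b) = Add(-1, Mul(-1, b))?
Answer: Rational(665167, 2214) ≈ 300.44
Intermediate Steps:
Add(Mul(139, Add(Mul(-65, Pow(-54, -1)), Mul(Function('x')(Function('l')(6)), Pow(-41, -1)))), 106) = Add(Mul(139, Add(Mul(-65, Pow(-54, -1)), Mul(-8, Pow(-41, -1)))), 106) = Add(Mul(139, Add(Mul(-65, Rational(-1, 54)), Mul(-8, Rational(-1, 41)))), 106) = Add(Mul(139, Add(Rational(65, 54), Rational(8, 41))), 106) = Add(Mul(139, Rational(3097, 2214)), 106) = Add(Rational(430483, 2214), 106) = Rational(665167, 2214)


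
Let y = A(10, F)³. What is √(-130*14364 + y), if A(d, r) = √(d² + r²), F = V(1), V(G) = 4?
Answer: 2*√(-466830 + 58*√29) ≈ 1366.0*I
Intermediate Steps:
F = 4
y = 232*√29 (y = (√(10² + 4²))³ = (√(100 + 16))³ = (√116)³ = (2*√29)³ = 232*√29 ≈ 1249.4)
√(-130*14364 + y) = √(-130*14364 + 232*√29) = √(-1867320 + 232*√29)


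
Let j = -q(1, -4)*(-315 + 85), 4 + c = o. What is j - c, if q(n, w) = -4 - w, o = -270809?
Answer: 270813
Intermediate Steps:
c = -270813 (c = -4 - 270809 = -270813)
j = 0 (j = -(-4 - 1*(-4))*(-315 + 85) = -(-4 + 4)*(-230) = -0*(-230) = -1*0 = 0)
j - c = 0 - 1*(-270813) = 0 + 270813 = 270813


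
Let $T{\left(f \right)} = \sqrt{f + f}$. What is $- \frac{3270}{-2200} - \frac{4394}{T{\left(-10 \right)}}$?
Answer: $\frac{327}{220} + \frac{2197 i \sqrt{5}}{5} \approx 1.4864 + 982.53 i$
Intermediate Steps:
$T{\left(f \right)} = \sqrt{2} \sqrt{f}$ ($T{\left(f \right)} = \sqrt{2 f} = \sqrt{2} \sqrt{f}$)
$- \frac{3270}{-2200} - \frac{4394}{T{\left(-10 \right)}} = - \frac{3270}{-2200} - \frac{4394}{\sqrt{2} \sqrt{-10}} = \left(-3270\right) \left(- \frac{1}{2200}\right) - \frac{4394}{\sqrt{2} i \sqrt{10}} = \frac{327}{220} - \frac{4394}{2 i \sqrt{5}} = \frac{327}{220} - 4394 \left(- \frac{i \sqrt{5}}{10}\right) = \frac{327}{220} + \frac{2197 i \sqrt{5}}{5}$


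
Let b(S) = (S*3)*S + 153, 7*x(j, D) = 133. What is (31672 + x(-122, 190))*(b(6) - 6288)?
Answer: -191001657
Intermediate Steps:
x(j, D) = 19 (x(j, D) = (1/7)*133 = 19)
b(S) = 153 + 3*S**2 (b(S) = (3*S)*S + 153 = 3*S**2 + 153 = 153 + 3*S**2)
(31672 + x(-122, 190))*(b(6) - 6288) = (31672 + 19)*((153 + 3*6**2) - 6288) = 31691*((153 + 3*36) - 6288) = 31691*((153 + 108) - 6288) = 31691*(261 - 6288) = 31691*(-6027) = -191001657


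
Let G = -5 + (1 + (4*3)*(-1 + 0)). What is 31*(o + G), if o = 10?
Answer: -186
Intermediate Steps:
G = -16 (G = -5 + (1 + 12*(-1)) = -5 + (1 - 12) = -5 - 11 = -16)
31*(o + G) = 31*(10 - 16) = 31*(-6) = -186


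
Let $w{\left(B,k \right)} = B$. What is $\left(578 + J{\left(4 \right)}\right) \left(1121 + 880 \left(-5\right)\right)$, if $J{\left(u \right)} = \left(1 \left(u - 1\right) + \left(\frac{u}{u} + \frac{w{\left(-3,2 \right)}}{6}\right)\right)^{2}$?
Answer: $- \frac{7741719}{4} \approx -1.9354 \cdot 10^{6}$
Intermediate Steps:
$J{\left(u \right)} = \left(- \frac{1}{2} + u\right)^{2}$ ($J{\left(u \right)} = \left(1 \left(u - 1\right) + \left(\frac{u}{u} - \frac{3}{6}\right)\right)^{2} = \left(1 \left(-1 + u\right) + \left(1 - \frac{1}{2}\right)\right)^{2} = \left(\left(-1 + u\right) + \left(1 - \frac{1}{2}\right)\right)^{2} = \left(\left(-1 + u\right) + \frac{1}{2}\right)^{2} = \left(- \frac{1}{2} + u\right)^{2}$)
$\left(578 + J{\left(4 \right)}\right) \left(1121 + 880 \left(-5\right)\right) = \left(578 + \frac{\left(-1 + 2 \cdot 4\right)^{2}}{4}\right) \left(1121 + 880 \left(-5\right)\right) = \left(578 + \frac{\left(-1 + 8\right)^{2}}{4}\right) \left(1121 - 4400\right) = \left(578 + \frac{7^{2}}{4}\right) \left(-3279\right) = \left(578 + \frac{1}{4} \cdot 49\right) \left(-3279\right) = \left(578 + \frac{49}{4}\right) \left(-3279\right) = \frac{2361}{4} \left(-3279\right) = - \frac{7741719}{4}$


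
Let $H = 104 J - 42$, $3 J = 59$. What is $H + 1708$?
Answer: $\frac{11134}{3} \approx 3711.3$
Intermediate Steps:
$J = \frac{59}{3}$ ($J = \frac{1}{3} \cdot 59 = \frac{59}{3} \approx 19.667$)
$H = \frac{6010}{3}$ ($H = 104 \cdot \frac{59}{3} - 42 = \frac{6136}{3} - 42 = \frac{6010}{3} \approx 2003.3$)
$H + 1708 = \frac{6010}{3} + 1708 = \frac{11134}{3}$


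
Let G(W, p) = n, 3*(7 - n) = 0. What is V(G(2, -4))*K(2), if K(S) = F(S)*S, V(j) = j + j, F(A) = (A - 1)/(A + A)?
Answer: 7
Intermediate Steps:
n = 7 (n = 7 - 1/3*0 = 7 + 0 = 7)
F(A) = (-1 + A)/(2*A) (F(A) = (-1 + A)/((2*A)) = (-1 + A)*(1/(2*A)) = (-1 + A)/(2*A))
G(W, p) = 7
V(j) = 2*j
K(S) = -1/2 + S/2 (K(S) = ((-1 + S)/(2*S))*S = -1/2 + S/2)
V(G(2, -4))*K(2) = (2*7)*(-1/2 + (1/2)*2) = 14*(-1/2 + 1) = 14*(1/2) = 7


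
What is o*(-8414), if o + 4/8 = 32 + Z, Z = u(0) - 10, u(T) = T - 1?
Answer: -172487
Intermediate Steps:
u(T) = -1 + T
Z = -11 (Z = (-1 + 0) - 10 = -1 - 10 = -11)
o = 41/2 (o = -1/2 + (32 - 11) = -1/2 + 21 = 41/2 ≈ 20.500)
o*(-8414) = (41/2)*(-8414) = -172487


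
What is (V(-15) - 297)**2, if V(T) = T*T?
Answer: 5184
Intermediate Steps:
V(T) = T**2
(V(-15) - 297)**2 = ((-15)**2 - 297)**2 = (225 - 297)**2 = (-72)**2 = 5184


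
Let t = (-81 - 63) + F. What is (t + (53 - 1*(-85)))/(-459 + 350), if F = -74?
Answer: 80/109 ≈ 0.73394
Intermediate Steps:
t = -218 (t = (-81 - 63) - 74 = -144 - 74 = -218)
(t + (53 - 1*(-85)))/(-459 + 350) = (-218 + (53 - 1*(-85)))/(-459 + 350) = (-218 + (53 + 85))/(-109) = -(-218 + 138)/109 = -1/109*(-80) = 80/109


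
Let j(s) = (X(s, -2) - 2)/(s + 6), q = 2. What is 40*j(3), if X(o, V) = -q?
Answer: -160/9 ≈ -17.778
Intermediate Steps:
X(o, V) = -2 (X(o, V) = -1*2 = -2)
j(s) = -4/(6 + s) (j(s) = (-2 - 2)/(s + 6) = -4/(6 + s))
40*j(3) = 40*(-4/(6 + 3)) = 40*(-4/9) = -160/9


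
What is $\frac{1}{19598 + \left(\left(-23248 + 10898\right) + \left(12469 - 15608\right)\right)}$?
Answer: $\frac{1}{4109} \approx 0.00024337$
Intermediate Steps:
$\frac{1}{19598 + \left(\left(-23248 + 10898\right) + \left(12469 - 15608\right)\right)} = \frac{1}{19598 + \left(-12350 + \left(12469 - 15608\right)\right)} = \frac{1}{19598 - 15489} = \frac{1}{4109}$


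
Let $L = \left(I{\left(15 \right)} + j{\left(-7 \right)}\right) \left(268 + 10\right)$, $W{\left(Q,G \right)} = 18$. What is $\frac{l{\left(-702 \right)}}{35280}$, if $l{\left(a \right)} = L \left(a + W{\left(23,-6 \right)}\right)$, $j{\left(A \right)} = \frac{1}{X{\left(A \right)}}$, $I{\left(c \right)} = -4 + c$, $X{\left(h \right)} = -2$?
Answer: $- \frac{7923}{140} \approx -56.593$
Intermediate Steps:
$j{\left(A \right)} = - \frac{1}{2}$ ($j{\left(A \right)} = \frac{1}{-2} = - \frac{1}{2}$)
$L = 2919$ ($L = \left(\left(-4 + 15\right) - \frac{1}{2}\right) \left(268 + 10\right) = \left(11 - \frac{1}{2}\right) 278 = \frac{21}{2} \cdot 278 = 2919$)
$l{\left(a \right)} = 52542 + 2919 a$ ($l{\left(a \right)} = 2919 \left(a + 18\right) = 2919 \left(18 + a\right) = 52542 + 2919 a$)
$\frac{l{\left(-702 \right)}}{35280} = \frac{52542 + 2919 \left(-702\right)}{35280} = \left(52542 - 2049138\right) \frac{1}{35280} = \left(-1996596\right) \frac{1}{35280} = - \frac{7923}{140}$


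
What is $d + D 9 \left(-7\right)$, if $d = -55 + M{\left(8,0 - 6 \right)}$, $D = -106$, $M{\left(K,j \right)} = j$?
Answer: $6617$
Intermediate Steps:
$d = -61$ ($d = -55 + \left(0 - 6\right) = -55 - 6 = -61$)
$d + D 9 \left(-7\right) = -61 - 106 \cdot 9 \left(-7\right) = -61 - -6678 = -61 + 6678 = 6617$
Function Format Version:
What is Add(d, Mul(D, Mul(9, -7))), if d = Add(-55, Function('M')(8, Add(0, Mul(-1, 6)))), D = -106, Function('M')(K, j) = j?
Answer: 6617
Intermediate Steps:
d = -61 (d = Add(-55, Add(0, Mul(-1, 6))) = Add(-55, Add(0, -6)) = Add(-55, -6) = -61)
Add(d, Mul(D, Mul(9, -7))) = Add(-61, Mul(-106, Mul(9, -7))) = Add(-61, Mul(-106, -63)) = Add(-61, 6678) = 6617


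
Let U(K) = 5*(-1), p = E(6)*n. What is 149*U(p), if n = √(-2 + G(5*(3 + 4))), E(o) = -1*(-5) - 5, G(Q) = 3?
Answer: -745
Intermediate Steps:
E(o) = 0 (E(o) = 5 - 5 = 0)
n = 1 (n = √(-2 + 3) = √1 = 1)
p = 0 (p = 0*1 = 0)
U(K) = -5
149*U(p) = 149*(-5) = -745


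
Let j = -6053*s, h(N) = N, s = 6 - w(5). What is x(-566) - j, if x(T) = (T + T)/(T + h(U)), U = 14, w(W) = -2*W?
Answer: 13365307/138 ≈ 96850.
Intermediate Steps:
s = 16 (s = 6 - (-2)*5 = 6 - 1*(-10) = 6 + 10 = 16)
x(T) = 2*T/(14 + T) (x(T) = (T + T)/(T + 14) = (2*T)/(14 + T) = 2*T/(14 + T))
j = -96848 (j = -6053*16 = -96848)
x(-566) - j = 2*(-566)/(14 - 566) - 1*(-96848) = 2*(-566)/(-552) + 96848 = 2*(-566)*(-1/552) + 96848 = 283/138 + 96848 = 13365307/138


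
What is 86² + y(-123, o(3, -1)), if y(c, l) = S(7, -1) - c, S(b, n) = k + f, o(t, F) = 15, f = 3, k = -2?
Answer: 7520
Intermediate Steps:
S(b, n) = 1 (S(b, n) = -2 + 3 = 1)
y(c, l) = 1 - c
86² + y(-123, o(3, -1)) = 86² + (1 - 1*(-123)) = 7396 + (1 + 123) = 7396 + 124 = 7520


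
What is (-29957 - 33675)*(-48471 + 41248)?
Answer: 459613936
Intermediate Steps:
(-29957 - 33675)*(-48471 + 41248) = -63632*(-7223) = 459613936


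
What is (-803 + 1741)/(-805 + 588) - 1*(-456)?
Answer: 14002/31 ≈ 451.68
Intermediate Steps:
(-803 + 1741)/(-805 + 588) - 1*(-456) = 938/(-217) + 456 = 938*(-1/217) + 456 = -134/31 + 456 = 14002/31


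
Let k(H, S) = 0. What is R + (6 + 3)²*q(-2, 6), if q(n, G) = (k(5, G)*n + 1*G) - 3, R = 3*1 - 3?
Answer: 243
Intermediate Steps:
R = 0 (R = 3 - 3 = 0)
q(n, G) = -3 + G (q(n, G) = (0*n + 1*G) - 3 = (0 + G) - 3 = G - 3 = -3 + G)
R + (6 + 3)²*q(-2, 6) = 0 + (6 + 3)²*(-3 + 6) = 0 + 9²*3 = 0 + 81*3 = 0 + 243 = 243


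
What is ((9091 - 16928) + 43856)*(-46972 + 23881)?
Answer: -831714729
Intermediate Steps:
((9091 - 16928) + 43856)*(-46972 + 23881) = (-7837 + 43856)*(-23091) = 36019*(-23091) = -831714729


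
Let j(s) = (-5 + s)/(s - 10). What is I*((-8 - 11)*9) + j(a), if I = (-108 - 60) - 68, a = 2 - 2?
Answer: 80713/2 ≈ 40357.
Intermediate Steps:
a = 0
j(s) = (-5 + s)/(-10 + s)
I = -236 (I = -168 - 68 = -236)
I*((-8 - 11)*9) + j(a) = -236*(-8 - 11)*9 + (-5 + 0)/(-10 + 0) = -(-4484)*9 - 5/(-10) = -236*(-171) - 1/10*(-5) = 40356 + 1/2 = 80713/2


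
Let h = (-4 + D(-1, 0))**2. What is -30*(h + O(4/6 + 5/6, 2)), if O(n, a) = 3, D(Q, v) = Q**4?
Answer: -360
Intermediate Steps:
h = 9 (h = (-4 + (-1)**4)**2 = (-4 + 1)**2 = (-3)**2 = 9)
-30*(h + O(4/6 + 5/6, 2)) = -30*(9 + 3) = -30*12 = -360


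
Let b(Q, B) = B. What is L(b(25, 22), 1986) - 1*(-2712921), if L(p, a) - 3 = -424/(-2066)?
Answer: 2802450704/1033 ≈ 2.7129e+6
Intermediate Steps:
L(p, a) = 3311/1033 (L(p, a) = 3 - 424/(-2066) = 3 - 424*(-1/2066) = 3 + 212/1033 = 3311/1033)
L(b(25, 22), 1986) - 1*(-2712921) = 3311/1033 - 1*(-2712921) = 3311/1033 + 2712921 = 2802450704/1033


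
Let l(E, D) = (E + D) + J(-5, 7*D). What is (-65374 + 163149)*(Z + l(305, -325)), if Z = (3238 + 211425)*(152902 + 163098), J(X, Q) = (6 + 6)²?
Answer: 6632421256824100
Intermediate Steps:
J(X, Q) = 144 (J(X, Q) = 12² = 144)
Z = 67833508000 (Z = 214663*316000 = 67833508000)
l(E, D) = 144 + D + E (l(E, D) = (E + D) + 144 = (D + E) + 144 = 144 + D + E)
(-65374 + 163149)*(Z + l(305, -325)) = (-65374 + 163149)*(67833508000 + (144 - 325 + 305)) = 97775*(67833508000 + 124) = 97775*67833508124 = 6632421256824100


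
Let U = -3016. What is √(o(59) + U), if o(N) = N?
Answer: I*√2957 ≈ 54.378*I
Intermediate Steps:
√(o(59) + U) = √(59 - 3016) = √(-2957) = I*√2957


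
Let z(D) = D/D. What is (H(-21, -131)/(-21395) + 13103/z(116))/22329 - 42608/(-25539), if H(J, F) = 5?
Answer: 1834309657544/813381318783 ≈ 2.2552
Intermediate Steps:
z(D) = 1
(H(-21, -131)/(-21395) + 13103/z(116))/22329 - 42608/(-25539) = (5/(-21395) + 13103/1)/22329 - 42608/(-25539) = (5*(-1/21395) + 13103*1)*(1/22329) - 42608*(-1/25539) = (-1/4279 + 13103)*(1/22329) + 42608/25539 = (56067736/4279)*(1/22329) + 42608/25539 = 56067736/95545791 + 42608/25539 = 1834309657544/813381318783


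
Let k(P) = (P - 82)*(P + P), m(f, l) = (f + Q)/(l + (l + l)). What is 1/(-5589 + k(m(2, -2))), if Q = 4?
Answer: -1/5423 ≈ -0.00018440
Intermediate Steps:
m(f, l) = (4 + f)/(3*l) (m(f, l) = (f + 4)/(l + (l + l)) = (4 + f)/(l + 2*l) = (4 + f)/((3*l)) = (4 + f)*(1/(3*l)) = (4 + f)/(3*l))
k(P) = 2*P*(-82 + P) (k(P) = (-82 + P)*(2*P) = 2*P*(-82 + P))
1/(-5589 + k(m(2, -2))) = 1/(-5589 + 2*((1/3)*(4 + 2)/(-2))*(-82 + (1/3)*(4 + 2)/(-2))) = 1/(-5589 + 2*((1/3)*(-1/2)*6)*(-82 + (1/3)*(-1/2)*6)) = 1/(-5589 + 2*(-1)*(-82 - 1)) = 1/(-5589 + 2*(-1)*(-83)) = 1/(-5589 + 166) = 1/(-5423) = -1/5423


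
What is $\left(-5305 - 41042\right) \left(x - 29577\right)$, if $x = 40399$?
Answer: $-501567234$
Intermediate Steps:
$\left(-5305 - 41042\right) \left(x - 29577\right) = \left(-5305 - 41042\right) \left(40399 - 29577\right) = \left(-46347\right) 10822 = -501567234$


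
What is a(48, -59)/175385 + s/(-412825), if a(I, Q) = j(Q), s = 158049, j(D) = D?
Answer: -792679444/2068666075 ≈ -0.38318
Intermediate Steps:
a(I, Q) = Q
a(48, -59)/175385 + s/(-412825) = -59/175385 + 158049/(-412825) = -59*1/175385 + 158049*(-1/412825) = -59/175385 - 158049/412825 = -792679444/2068666075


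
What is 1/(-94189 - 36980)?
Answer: -1/131169 ≈ -7.6238e-6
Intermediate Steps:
1/(-94189 - 36980) = 1/(-131169) = -1/131169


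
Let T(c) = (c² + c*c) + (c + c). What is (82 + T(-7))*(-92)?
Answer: -15272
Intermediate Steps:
T(c) = 2*c + 2*c² (T(c) = (c² + c²) + 2*c = 2*c² + 2*c = 2*c + 2*c²)
(82 + T(-7))*(-92) = (82 + 2*(-7)*(1 - 7))*(-92) = (82 + 2*(-7)*(-6))*(-92) = (82 + 84)*(-92) = 166*(-92) = -15272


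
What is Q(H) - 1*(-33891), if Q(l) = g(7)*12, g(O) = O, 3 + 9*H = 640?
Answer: 33975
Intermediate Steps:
H = 637/9 (H = -⅓ + (⅑)*640 = -⅓ + 640/9 = 637/9 ≈ 70.778)
Q(l) = 84 (Q(l) = 7*12 = 84)
Q(H) - 1*(-33891) = 84 - 1*(-33891) = 84 + 33891 = 33975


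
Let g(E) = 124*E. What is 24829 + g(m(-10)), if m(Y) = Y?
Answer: 23589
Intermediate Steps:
24829 + g(m(-10)) = 24829 + 124*(-10) = 24829 - 1240 = 23589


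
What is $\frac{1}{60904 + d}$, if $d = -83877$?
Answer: $- \frac{1}{22973} \approx -4.3529 \cdot 10^{-5}$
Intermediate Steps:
$\frac{1}{60904 + d} = \frac{1}{60904 - 83877} = \frac{1}{-22973} = - \frac{1}{22973}$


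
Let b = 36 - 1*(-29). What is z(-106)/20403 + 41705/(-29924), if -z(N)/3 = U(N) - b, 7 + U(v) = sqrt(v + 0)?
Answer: -93827059/67837708 - I*sqrt(106)/6801 ≈ -1.3831 - 0.0015138*I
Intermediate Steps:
U(v) = -7 + sqrt(v) (U(v) = -7 + sqrt(v + 0) = -7 + sqrt(v))
b = 65 (b = 36 + 29 = 65)
z(N) = 216 - 3*sqrt(N) (z(N) = -3*((-7 + sqrt(N)) - 1*65) = -3*((-7 + sqrt(N)) - 65) = -3*(-72 + sqrt(N)) = 216 - 3*sqrt(N))
z(-106)/20403 + 41705/(-29924) = (216 - 3*I*sqrt(106))/20403 + 41705/(-29924) = (216 - 3*I*sqrt(106))*(1/20403) + 41705*(-1/29924) = (216 - 3*I*sqrt(106))*(1/20403) - 41705/29924 = (24/2267 - I*sqrt(106)/6801) - 41705/29924 = -93827059/67837708 - I*sqrt(106)/6801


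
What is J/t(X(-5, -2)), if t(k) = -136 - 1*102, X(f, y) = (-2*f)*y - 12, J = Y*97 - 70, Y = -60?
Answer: 2945/119 ≈ 24.748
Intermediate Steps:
J = -5890 (J = -60*97 - 70 = -5820 - 70 = -5890)
X(f, y) = -12 - 2*f*y (X(f, y) = -2*f*y - 12 = -12 - 2*f*y)
t(k) = -238 (t(k) = -136 - 102 = -238)
J/t(X(-5, -2)) = -5890/(-238) = -5890*(-1/238) = 2945/119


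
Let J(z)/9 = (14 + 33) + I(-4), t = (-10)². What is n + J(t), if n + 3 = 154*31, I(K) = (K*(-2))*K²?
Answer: 6346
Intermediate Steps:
I(K) = -2*K³ (I(K) = (-2*K)*K² = -2*K³)
t = 100
J(z) = 1575 (J(z) = 9*((14 + 33) - 2*(-4)³) = 9*(47 - 2*(-64)) = 9*(47 + 128) = 9*175 = 1575)
n = 4771 (n = -3 + 154*31 = -3 + 4774 = 4771)
n + J(t) = 4771 + 1575 = 6346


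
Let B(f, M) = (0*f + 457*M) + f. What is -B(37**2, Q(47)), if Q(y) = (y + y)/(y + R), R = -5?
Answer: -50228/21 ≈ -2391.8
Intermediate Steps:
Q(y) = 2*y/(-5 + y) (Q(y) = (y + y)/(y - 5) = (2*y)/(-5 + y) = 2*y/(-5 + y))
B(f, M) = f + 457*M (B(f, M) = (0 + 457*M) + f = 457*M + f = f + 457*M)
-B(37**2, Q(47)) = -(37**2 + 457*(2*47/(-5 + 47))) = -(1369 + 457*(2*47/42)) = -(1369 + 457*(2*47*(1/42))) = -(1369 + 457*(47/21)) = -(1369 + 21479/21) = -1*50228/21 = -50228/21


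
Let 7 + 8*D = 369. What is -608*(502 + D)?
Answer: -332728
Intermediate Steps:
D = 181/4 (D = -7/8 + (⅛)*369 = -7/8 + 369/8 = 181/4 ≈ 45.250)
-608*(502 + D) = -608*(502 + 181/4) = -608*2189/4 = -332728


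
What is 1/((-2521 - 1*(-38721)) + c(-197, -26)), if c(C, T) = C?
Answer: 1/36003 ≈ 2.7775e-5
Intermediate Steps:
1/((-2521 - 1*(-38721)) + c(-197, -26)) = 1/((-2521 - 1*(-38721)) - 197) = 1/((-2521 + 38721) - 197) = 1/(36200 - 197) = 1/36003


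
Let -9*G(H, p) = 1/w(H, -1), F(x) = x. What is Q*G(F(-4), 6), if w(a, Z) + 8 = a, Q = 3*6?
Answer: ⅙ ≈ 0.16667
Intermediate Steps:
Q = 18
w(a, Z) = -8 + a
G(H, p) = -1/(9*(-8 + H))
Q*G(F(-4), 6) = 18*(-1/(-72 + 9*(-4))) = 18*(-1/(-72 - 36)) = 18*(-1/(-108)) = 18*(-1*(-1/108)) = 18*(1/108) = ⅙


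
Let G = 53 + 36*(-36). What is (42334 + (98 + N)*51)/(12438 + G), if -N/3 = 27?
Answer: 43201/11195 ≈ 3.8590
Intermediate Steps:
N = -81 (N = -3*27 = -81)
G = -1243 (G = 53 - 1296 = -1243)
(42334 + (98 + N)*51)/(12438 + G) = (42334 + (98 - 81)*51)/(12438 - 1243) = (42334 + 17*51)/11195 = (42334 + 867)*(1/11195) = 43201*(1/11195) = 43201/11195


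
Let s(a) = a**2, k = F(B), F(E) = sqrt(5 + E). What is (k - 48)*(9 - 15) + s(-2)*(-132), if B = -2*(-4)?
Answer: -240 - 6*sqrt(13) ≈ -261.63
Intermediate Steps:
B = 8
k = sqrt(13) (k = sqrt(5 + 8) = sqrt(13) ≈ 3.6056)
(k - 48)*(9 - 15) + s(-2)*(-132) = (sqrt(13) - 48)*(9 - 15) + (-2)**2*(-132) = (-48 + sqrt(13))*(-6) + 4*(-132) = (288 - 6*sqrt(13)) - 528 = -240 - 6*sqrt(13)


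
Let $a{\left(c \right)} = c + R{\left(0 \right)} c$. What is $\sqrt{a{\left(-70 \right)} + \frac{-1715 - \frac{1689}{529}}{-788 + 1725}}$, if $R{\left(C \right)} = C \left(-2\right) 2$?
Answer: $\frac{3 i \sqrt{3706983762}}{21551} \approx 8.4755 i$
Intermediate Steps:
$R{\left(C \right)} = - 4 C$ ($R{\left(C \right)} = - 2 C 2 = - 4 C$)
$a{\left(c \right)} = c$ ($a{\left(c \right)} = c + \left(-4\right) 0 c = c + 0 c = c + 0 = c$)
$\sqrt{a{\left(-70 \right)} + \frac{-1715 - \frac{1689}{529}}{-788 + 1725}} = \sqrt{-70 + \frac{-1715 - \frac{1689}{529}}{-788 + 1725}} = \sqrt{-70 + \frac{-1715 - \frac{1689}{529}}{937}} = \sqrt{-70 + \left(-1715 - \frac{1689}{529}\right) \frac{1}{937}} = \sqrt{-70 - \frac{908924}{495673}} = \sqrt{- \frac{35606034}{495673}} = \frac{3 i \sqrt{3706983762}}{21551}$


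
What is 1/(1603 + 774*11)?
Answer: 1/10117 ≈ 9.8843e-5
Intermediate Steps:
1/(1603 + 774*11) = 1/(1603 + 8514) = 1/10117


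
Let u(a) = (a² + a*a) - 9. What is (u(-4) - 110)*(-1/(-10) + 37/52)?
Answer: -18357/260 ≈ -70.604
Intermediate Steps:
u(a) = -9 + 2*a² (u(a) = (a² + a²) - 9 = 2*a² - 9 = -9 + 2*a²)
(u(-4) - 110)*(-1/(-10) + 37/52) = ((-9 + 2*(-4)²) - 110)*(-1/(-10) + 37/52) = ((-9 + 2*16) - 110)*(-1*(-⅒) + 37*(1/52)) = ((-9 + 32) - 110)*(⅒ + 37/52) = (23 - 110)*(211/260) = -87*211/260 = -18357/260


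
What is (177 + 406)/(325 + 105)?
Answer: 583/430 ≈ 1.3558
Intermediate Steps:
(177 + 406)/(325 + 105) = 583/430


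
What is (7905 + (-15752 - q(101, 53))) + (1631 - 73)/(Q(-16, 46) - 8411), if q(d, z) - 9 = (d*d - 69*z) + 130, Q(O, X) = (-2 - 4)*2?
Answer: -122387748/8423 ≈ -14530.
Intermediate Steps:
Q(O, X) = -12 (Q(O, X) = -6*2 = -12)
q(d, z) = 139 + d² - 69*z (q(d, z) = 9 + ((d*d - 69*z) + 130) = 9 + ((d² - 69*z) + 130) = 9 + (130 + d² - 69*z) = 139 + d² - 69*z)
(7905 + (-15752 - q(101, 53))) + (1631 - 73)/(Q(-16, 46) - 8411) = (7905 + (-15752 - (139 + 101² - 69*53))) + (1631 - 73)/(-12 - 8411) = (7905 + (-15752 - (139 + 10201 - 3657))) + 1558/(-8423) = (7905 + (-15752 - 1*6683)) + 1558*(-1/8423) = (7905 + (-15752 - 6683)) - 1558/8423 = (7905 - 22435) - 1558/8423 = -14530 - 1558/8423 = -122387748/8423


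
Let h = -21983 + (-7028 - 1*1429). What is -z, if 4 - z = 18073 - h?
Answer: 48509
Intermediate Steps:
h = -30440 (h = -21983 + (-7028 - 1429) = -21983 - 8457 = -30440)
z = -48509 (z = 4 - (18073 - 1*(-30440)) = 4 - (18073 + 30440) = 4 - 1*48513 = 4 - 48513 = -48509)
-z = -1*(-48509) = 48509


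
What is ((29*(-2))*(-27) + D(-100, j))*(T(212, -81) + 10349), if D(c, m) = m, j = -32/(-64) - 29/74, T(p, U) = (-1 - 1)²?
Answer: 599914938/37 ≈ 1.6214e+7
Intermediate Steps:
T(p, U) = 4 (T(p, U) = (-2)² = 4)
j = 4/37 (j = -32*(-1/64) - 29*1/74 = ½ - 29/74 = 4/37 ≈ 0.10811)
((29*(-2))*(-27) + D(-100, j))*(T(212, -81) + 10349) = ((29*(-2))*(-27) + 4/37)*(4 + 10349) = (-58*(-27) + 4/37)*10353 = (1566 + 4/37)*10353 = (57946/37)*10353 = 599914938/37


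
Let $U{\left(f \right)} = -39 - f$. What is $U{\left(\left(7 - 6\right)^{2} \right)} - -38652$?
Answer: $38612$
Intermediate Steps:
$U{\left(\left(7 - 6\right)^{2} \right)} - -38652 = \left(-39 - \left(7 - 6\right)^{2}\right) - -38652 = \left(-39 - 1^{2}\right) + 38652 = \left(-39 - 1\right) + 38652 = -40 + 38652 = 38612$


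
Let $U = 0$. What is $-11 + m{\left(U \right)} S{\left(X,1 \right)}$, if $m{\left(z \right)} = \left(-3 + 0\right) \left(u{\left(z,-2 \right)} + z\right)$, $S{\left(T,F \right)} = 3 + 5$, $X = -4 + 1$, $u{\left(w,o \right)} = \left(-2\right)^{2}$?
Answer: $-107$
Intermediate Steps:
$u{\left(w,o \right)} = 4$
$X = -3$
$S{\left(T,F \right)} = 8$
$m{\left(z \right)} = -12 - 3 z$ ($m{\left(z \right)} = \left(-3 + 0\right) \left(4 + z\right) = - 3 \left(4 + z\right) = -12 - 3 z$)
$-11 + m{\left(U \right)} S{\left(X,1 \right)} = -11 + \left(-12 - 0\right) 8 = -11 + \left(-12 + 0\right) 8 = -11 - 96 = -107$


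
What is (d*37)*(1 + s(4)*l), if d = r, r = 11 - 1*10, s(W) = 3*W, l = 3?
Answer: 1369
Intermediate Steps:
r = 1 (r = 11 - 10 = 1)
d = 1
(d*37)*(1 + s(4)*l) = (1*37)*(1 + (3*4)*3) = 37*(1 + 12*3) = 37*(1 + 36) = 37*37 = 1369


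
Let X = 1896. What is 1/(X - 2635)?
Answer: -1/739 ≈ -0.0013532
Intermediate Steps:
1/(X - 2635) = 1/(1896 - 2635) = 1/(-739) = -1/739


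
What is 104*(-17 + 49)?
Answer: 3328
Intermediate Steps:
104*(-17 + 49) = 104*32 = 3328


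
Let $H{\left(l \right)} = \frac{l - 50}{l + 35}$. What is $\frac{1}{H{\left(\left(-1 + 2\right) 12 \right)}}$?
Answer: $- \frac{47}{38} \approx -1.2368$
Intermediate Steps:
$H{\left(l \right)} = \frac{-50 + l}{35 + l}$
$\frac{1}{H{\left(\left(-1 + 2\right) 12 \right)}} = \frac{1}{\frac{1}{35 + \left(-1 + 2\right) 12} \left(-50 + \left(-1 + 2\right) 12\right)} = \frac{1}{\frac{1}{35 + 1 \cdot 12} \left(-50 + 1 \cdot 12\right)} = \frac{1}{\frac{1}{35 + 12} \left(-50 + 12\right)} = \frac{1}{\frac{1}{47} \left(-38\right)} = \frac{1}{- \frac{38}{47}} = - \frac{47}{38}$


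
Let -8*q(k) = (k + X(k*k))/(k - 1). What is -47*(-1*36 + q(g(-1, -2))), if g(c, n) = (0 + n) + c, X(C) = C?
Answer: 26931/16 ≈ 1683.2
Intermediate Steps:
g(c, n) = c + n (g(c, n) = n + c = c + n)
q(k) = -(k + k**2)/(8*(-1 + k)) (q(k) = -(k + k*k)/(8*(k - 1)) = -(k + k**2)/(8*(-1 + k)))
-47*(-1*36 + q(g(-1, -2))) = -47*(-1*36 + (-1 - 2)*(-1 - (-1 - 2))/(8*(-1 + (-1 - 2)))) = -47*(-36 + (1/8)*(-3)*(-1 - 1*(-3))/(-1 - 3)) = -47*(-36 + (1/8)*(-3)*(-1 + 3)/(-4)) = -47*(-36 + (1/8)*(-3)*(-1/4)*2) = -47*(-36 + 3/16) = -47*(-573/16) = 26931/16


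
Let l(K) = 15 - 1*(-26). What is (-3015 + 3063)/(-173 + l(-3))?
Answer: -4/11 ≈ -0.36364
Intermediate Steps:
l(K) = 41 (l(K) = 15 + 26 = 41)
(-3015 + 3063)/(-173 + l(-3)) = (-3015 + 3063)/(-173 + 41) = 48/(-132) = 48*(-1/132) = -4/11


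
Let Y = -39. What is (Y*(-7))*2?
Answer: 546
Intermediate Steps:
(Y*(-7))*2 = -39*(-7)*2 = 273*2 = 546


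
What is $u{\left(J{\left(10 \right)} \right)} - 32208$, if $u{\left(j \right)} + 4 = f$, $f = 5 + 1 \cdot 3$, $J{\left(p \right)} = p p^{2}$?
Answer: $-32204$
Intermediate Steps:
$J{\left(p \right)} = p^{3}$
$f = 8$ ($f = 5 + 3 = 8$)
$u{\left(j \right)} = 4$ ($u{\left(j \right)} = -4 + 8 = 4$)
$u{\left(J{\left(10 \right)} \right)} - 32208 = 4 - 32208 = -32204$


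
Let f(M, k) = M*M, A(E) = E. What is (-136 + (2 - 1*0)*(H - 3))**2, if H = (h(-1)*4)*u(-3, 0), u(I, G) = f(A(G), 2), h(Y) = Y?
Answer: 20164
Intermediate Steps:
f(M, k) = M**2
u(I, G) = G**2
H = 0 (H = -1*4*0**2 = -4*0 = 0)
(-136 + (2 - 1*0)*(H - 3))**2 = (-136 + (2 - 1*0)*(0 - 3))**2 = (-136 + (2 + 0)*(-3))**2 = (-136 + 2*(-3))**2 = (-136 - 6)**2 = (-142)**2 = 20164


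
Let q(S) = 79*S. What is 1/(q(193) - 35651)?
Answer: -1/20404 ≈ -4.9010e-5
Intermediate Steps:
1/(q(193) - 35651) = 1/(79*193 - 35651) = 1/(15247 - 35651) = 1/(-20404) = -1/20404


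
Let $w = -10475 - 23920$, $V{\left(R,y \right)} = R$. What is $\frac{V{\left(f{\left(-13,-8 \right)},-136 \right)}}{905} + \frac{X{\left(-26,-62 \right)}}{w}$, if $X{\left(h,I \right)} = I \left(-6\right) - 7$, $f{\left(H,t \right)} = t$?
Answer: $- \frac{121097}{6225495} \approx -0.019452$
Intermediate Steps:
$w = -34395$ ($w = -10475 - 23920 = -34395$)
$X{\left(h,I \right)} = -7 - 6 I$ ($X{\left(h,I \right)} = - 6 I - 7 = -7 - 6 I$)
$\frac{V{\left(f{\left(-13,-8 \right)},-136 \right)}}{905} + \frac{X{\left(-26,-62 \right)}}{w} = - \frac{8}{905} + \frac{-7 - -372}{-34395} = \left(-8\right) \frac{1}{905} + \left(-7 + 372\right) \left(- \frac{1}{34395}\right) = - \frac{8}{905} + 365 \left(- \frac{1}{34395}\right) = - \frac{8}{905} - \frac{73}{6879} = - \frac{121097}{6225495}$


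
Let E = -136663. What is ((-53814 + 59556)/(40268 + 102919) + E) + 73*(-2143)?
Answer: -1271769404/4339 ≈ -2.9310e+5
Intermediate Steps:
((-53814 + 59556)/(40268 + 102919) + E) + 73*(-2143) = ((-53814 + 59556)/(40268 + 102919) - 136663) + 73*(-2143) = (5742/143187 - 136663) - 156439 = (5742*(1/143187) - 136663) - 156439 = (174/4339 - 136663) - 156439 = -592980583/4339 - 156439 = -1271769404/4339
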